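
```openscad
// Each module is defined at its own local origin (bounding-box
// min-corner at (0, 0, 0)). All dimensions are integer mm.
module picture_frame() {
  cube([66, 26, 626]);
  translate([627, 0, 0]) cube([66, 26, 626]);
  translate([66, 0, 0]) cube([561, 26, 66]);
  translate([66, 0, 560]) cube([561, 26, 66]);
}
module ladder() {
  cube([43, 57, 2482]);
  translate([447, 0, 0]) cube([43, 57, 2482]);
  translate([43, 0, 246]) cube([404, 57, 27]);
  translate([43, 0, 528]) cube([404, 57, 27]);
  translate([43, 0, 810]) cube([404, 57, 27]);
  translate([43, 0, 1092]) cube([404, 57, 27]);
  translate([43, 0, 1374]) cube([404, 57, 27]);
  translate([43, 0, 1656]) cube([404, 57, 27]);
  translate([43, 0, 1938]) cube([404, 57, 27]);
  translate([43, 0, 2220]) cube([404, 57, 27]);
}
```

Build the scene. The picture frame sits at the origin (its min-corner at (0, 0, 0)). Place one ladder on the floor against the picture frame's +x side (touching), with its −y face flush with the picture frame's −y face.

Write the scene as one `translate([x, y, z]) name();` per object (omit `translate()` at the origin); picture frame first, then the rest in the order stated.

picture_frame();
translate([693, 0, 0]) ladder();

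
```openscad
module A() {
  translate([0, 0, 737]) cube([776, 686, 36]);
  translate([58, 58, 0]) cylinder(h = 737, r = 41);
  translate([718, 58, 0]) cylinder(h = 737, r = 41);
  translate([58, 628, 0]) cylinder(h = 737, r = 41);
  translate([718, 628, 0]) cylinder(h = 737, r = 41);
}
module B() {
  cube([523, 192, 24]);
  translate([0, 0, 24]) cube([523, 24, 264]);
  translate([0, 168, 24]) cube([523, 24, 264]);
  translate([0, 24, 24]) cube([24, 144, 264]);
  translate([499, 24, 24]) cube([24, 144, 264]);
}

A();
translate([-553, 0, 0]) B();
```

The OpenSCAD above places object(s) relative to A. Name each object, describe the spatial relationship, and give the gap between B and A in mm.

The open box's nearest face is 30 mm from the table's −x face.

A is a table. B is an open box. The open box is on the floor beside the table on its −x side. The gap between the open box and the table is 30 mm.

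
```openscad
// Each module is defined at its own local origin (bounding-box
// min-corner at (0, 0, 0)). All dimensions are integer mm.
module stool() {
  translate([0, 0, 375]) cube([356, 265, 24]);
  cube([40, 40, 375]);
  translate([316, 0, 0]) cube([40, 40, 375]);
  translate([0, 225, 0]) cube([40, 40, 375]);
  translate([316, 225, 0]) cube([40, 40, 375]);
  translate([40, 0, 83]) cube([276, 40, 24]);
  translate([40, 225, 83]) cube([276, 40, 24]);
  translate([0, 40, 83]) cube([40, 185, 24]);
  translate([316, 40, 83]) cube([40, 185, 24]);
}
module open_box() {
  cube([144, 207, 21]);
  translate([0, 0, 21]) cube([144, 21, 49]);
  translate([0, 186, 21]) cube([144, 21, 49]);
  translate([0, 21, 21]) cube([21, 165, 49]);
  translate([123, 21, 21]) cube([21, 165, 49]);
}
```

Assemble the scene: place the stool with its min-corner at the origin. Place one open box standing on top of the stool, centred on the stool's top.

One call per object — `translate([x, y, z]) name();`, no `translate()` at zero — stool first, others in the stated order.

stool();
translate([106, 29, 399]) open_box();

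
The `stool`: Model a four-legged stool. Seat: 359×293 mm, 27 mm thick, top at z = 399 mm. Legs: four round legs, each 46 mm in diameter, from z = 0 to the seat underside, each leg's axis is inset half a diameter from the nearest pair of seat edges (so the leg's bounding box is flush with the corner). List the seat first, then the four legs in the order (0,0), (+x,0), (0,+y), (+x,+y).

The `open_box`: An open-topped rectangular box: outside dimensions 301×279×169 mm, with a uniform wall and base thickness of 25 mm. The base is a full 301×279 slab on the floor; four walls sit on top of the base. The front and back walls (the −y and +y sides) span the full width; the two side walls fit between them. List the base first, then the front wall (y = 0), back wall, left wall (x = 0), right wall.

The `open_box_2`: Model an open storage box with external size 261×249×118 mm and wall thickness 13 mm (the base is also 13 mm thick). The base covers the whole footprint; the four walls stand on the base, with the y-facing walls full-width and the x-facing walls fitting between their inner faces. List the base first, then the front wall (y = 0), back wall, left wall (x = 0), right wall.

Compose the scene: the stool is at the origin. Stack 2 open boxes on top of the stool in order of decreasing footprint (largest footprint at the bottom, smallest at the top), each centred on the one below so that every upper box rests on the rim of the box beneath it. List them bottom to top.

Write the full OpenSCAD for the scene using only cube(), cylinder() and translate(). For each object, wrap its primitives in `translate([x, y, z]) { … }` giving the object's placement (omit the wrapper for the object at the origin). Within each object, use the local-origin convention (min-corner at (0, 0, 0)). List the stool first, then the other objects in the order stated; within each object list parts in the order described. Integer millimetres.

translate([0, 0, 372]) cube([359, 293, 27]);
translate([23, 23, 0]) cylinder(h = 372, r = 23);
translate([336, 23, 0]) cylinder(h = 372, r = 23);
translate([23, 270, 0]) cylinder(h = 372, r = 23);
translate([336, 270, 0]) cylinder(h = 372, r = 23);
translate([29, 7, 399]) {
  cube([301, 279, 25]);
  translate([0, 0, 25]) cube([301, 25, 144]);
  translate([0, 254, 25]) cube([301, 25, 144]);
  translate([0, 25, 25]) cube([25, 229, 144]);
  translate([276, 25, 25]) cube([25, 229, 144]);
}
translate([49, 22, 568]) {
  cube([261, 249, 13]);
  translate([0, 0, 13]) cube([261, 13, 105]);
  translate([0, 236, 13]) cube([261, 13, 105]);
  translate([0, 13, 13]) cube([13, 223, 105]);
  translate([248, 13, 13]) cube([13, 223, 105]);
}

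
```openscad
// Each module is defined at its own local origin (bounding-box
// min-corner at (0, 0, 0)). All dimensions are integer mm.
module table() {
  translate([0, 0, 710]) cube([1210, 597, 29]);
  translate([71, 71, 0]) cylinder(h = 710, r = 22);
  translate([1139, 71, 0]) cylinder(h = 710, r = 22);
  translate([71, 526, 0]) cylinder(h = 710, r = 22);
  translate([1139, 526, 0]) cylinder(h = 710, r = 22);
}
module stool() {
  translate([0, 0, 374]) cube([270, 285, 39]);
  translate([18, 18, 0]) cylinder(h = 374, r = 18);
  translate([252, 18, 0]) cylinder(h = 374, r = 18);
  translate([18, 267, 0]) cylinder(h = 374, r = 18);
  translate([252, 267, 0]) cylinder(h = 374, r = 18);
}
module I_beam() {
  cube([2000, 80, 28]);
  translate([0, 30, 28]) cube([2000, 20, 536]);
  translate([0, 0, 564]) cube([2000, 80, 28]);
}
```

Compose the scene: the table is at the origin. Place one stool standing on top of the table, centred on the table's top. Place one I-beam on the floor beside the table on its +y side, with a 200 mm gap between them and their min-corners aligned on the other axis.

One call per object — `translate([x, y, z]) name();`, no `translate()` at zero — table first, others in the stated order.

table();
translate([470, 156, 739]) stool();
translate([0, 797, 0]) I_beam();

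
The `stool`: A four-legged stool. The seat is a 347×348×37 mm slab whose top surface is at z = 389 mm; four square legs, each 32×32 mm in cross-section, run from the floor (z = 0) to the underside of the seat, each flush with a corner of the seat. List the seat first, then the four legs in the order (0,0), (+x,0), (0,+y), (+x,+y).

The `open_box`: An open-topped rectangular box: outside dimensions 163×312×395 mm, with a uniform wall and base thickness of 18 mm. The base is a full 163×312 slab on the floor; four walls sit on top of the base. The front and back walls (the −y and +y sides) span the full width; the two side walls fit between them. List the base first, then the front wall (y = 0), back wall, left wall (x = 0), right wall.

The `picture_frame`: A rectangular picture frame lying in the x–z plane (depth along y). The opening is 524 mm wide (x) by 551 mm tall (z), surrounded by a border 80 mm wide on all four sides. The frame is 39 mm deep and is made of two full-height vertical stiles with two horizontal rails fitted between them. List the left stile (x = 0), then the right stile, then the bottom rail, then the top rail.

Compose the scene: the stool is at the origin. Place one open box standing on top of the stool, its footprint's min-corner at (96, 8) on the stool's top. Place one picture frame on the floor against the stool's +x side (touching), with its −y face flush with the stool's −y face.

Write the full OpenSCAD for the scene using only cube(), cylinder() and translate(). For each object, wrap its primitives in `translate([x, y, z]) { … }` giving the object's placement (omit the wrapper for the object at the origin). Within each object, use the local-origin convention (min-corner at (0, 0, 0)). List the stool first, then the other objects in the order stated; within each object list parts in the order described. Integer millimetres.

translate([0, 0, 352]) cube([347, 348, 37]);
cube([32, 32, 352]);
translate([315, 0, 0]) cube([32, 32, 352]);
translate([0, 316, 0]) cube([32, 32, 352]);
translate([315, 316, 0]) cube([32, 32, 352]);
translate([96, 8, 389]) {
  cube([163, 312, 18]);
  translate([0, 0, 18]) cube([163, 18, 377]);
  translate([0, 294, 18]) cube([163, 18, 377]);
  translate([0, 18, 18]) cube([18, 276, 377]);
  translate([145, 18, 18]) cube([18, 276, 377]);
}
translate([347, 0, 0]) {
  cube([80, 39, 711]);
  translate([604, 0, 0]) cube([80, 39, 711]);
  translate([80, 0, 0]) cube([524, 39, 80]);
  translate([80, 0, 631]) cube([524, 39, 80]);
}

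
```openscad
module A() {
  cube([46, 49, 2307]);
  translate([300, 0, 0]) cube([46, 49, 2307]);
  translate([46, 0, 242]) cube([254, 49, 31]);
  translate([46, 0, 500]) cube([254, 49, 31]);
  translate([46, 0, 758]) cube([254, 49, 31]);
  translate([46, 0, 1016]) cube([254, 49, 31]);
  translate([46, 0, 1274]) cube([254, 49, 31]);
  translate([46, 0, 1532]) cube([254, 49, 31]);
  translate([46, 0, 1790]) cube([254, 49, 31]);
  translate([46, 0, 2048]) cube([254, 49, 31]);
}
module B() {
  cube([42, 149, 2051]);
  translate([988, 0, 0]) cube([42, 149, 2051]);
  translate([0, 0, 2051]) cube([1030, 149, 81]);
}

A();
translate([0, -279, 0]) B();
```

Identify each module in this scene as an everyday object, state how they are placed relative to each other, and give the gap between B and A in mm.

The door frame's nearest face is 130 mm from the ladder's −y face.

A is a ladder. B is a door frame. The door frame is on the floor beside the ladder on its −y side. The gap between the door frame and the ladder is 130 mm.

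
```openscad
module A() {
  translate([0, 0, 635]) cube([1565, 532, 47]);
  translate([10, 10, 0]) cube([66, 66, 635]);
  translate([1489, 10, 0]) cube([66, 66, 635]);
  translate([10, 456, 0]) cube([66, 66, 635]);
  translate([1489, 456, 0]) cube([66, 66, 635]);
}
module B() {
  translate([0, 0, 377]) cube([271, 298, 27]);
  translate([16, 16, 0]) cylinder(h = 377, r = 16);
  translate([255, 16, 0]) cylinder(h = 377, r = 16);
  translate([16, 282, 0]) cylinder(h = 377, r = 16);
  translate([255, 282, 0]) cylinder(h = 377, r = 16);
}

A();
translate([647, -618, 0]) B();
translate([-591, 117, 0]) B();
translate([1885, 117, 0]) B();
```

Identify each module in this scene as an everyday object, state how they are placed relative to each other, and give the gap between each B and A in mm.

Each stool's nearest face is 320 mm from the table's bounding box.

A is a table. B is a stool. Three stools sit around the table at the −y, −x, +x sides. The gap between each stool and the table is 320 mm.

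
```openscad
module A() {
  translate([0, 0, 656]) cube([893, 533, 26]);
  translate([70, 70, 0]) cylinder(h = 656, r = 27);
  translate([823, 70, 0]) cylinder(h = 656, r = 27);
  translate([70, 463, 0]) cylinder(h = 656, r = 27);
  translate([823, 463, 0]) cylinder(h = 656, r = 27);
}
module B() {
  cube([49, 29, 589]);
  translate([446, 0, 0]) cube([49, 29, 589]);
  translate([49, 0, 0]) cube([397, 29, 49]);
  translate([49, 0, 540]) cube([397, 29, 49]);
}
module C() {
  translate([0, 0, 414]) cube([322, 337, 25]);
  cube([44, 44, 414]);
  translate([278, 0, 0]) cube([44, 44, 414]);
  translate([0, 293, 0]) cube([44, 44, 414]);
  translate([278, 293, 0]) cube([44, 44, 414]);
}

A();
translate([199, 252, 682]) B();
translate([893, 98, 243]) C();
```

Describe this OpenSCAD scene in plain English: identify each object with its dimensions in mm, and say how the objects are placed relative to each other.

A is a table with a 893×533 mm rectangular top, 26 mm thick, top surface at z = 682 mm, supported by four round legs of 54 mm diameter, each leg's bounding box inset 43 mm from the nearest pair of top edges, running from the floor.

B is a rectangular picture frame lying in the x–z plane (depth along y). The opening is 397 mm wide (x) by 491 mm tall (z), surrounded by a border 49 mm wide on all four sides. The frame is 29 mm deep and is made of two full-height vertical stiles with two horizontal rails fitted between them.

C is a four-legged stool. The seat is a 322×337×25 mm slab whose top surface is at z = 439 mm; four square legs, each 44×44 mm in cross-section, run from the floor (z = 0) to the underside of the seat, each flush with a corner of the seat.

The picture frame is on top of the table, centred. The stool is beside the table with their tops flush at z = 682.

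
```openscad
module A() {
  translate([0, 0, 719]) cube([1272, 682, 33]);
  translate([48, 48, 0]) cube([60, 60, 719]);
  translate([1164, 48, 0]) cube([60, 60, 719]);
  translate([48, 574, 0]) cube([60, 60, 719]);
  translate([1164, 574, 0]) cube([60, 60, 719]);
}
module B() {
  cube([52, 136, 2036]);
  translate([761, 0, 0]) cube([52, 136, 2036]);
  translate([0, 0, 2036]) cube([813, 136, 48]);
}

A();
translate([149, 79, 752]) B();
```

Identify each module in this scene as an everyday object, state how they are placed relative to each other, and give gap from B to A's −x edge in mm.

The door frame's min-x is at 149; the table's min-x is 0; gap = 149 mm.

A is a table. B is a door frame. The door frame is on top of the table. The gap from the door frame to the table's −x edge is 149 mm.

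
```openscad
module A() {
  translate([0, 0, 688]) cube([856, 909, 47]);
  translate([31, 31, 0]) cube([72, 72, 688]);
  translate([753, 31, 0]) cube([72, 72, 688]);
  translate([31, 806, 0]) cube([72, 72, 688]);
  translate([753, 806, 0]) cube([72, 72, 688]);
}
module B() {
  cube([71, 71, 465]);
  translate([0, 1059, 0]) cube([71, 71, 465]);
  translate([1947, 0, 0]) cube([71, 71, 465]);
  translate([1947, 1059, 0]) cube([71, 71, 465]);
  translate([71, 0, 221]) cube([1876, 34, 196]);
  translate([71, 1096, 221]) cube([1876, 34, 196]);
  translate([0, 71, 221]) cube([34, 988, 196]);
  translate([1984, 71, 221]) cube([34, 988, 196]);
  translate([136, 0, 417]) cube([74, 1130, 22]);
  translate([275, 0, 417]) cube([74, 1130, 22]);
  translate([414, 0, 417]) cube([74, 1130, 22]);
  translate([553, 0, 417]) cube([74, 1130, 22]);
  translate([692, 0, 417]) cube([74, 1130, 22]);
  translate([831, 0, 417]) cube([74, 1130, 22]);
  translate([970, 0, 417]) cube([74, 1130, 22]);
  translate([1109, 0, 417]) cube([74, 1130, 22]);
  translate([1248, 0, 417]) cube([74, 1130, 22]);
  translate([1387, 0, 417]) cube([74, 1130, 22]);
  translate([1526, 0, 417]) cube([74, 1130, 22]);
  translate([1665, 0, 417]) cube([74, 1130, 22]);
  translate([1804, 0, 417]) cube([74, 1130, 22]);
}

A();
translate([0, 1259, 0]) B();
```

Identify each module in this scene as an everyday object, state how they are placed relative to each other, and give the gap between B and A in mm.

The bed frame's nearest face is 350 mm from the table's +y face.

A is a table. B is a bed frame. The bed frame is on the floor beside the table on its +y side. The gap between the bed frame and the table is 350 mm.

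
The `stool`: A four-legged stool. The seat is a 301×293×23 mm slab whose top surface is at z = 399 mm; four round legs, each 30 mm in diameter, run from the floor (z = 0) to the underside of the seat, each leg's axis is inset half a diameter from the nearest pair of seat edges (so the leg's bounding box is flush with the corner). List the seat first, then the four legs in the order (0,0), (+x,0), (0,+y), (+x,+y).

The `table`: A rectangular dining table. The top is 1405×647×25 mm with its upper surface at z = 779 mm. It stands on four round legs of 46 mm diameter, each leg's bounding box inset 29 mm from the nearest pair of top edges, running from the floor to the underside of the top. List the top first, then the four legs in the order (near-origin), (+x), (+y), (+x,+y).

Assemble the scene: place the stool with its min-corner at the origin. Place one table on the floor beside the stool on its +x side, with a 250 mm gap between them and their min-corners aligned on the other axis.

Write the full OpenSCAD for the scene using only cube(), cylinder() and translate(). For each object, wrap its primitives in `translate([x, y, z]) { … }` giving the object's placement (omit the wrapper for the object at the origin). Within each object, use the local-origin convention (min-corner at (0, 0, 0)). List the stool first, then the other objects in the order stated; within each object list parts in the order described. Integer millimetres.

translate([0, 0, 376]) cube([301, 293, 23]);
translate([15, 15, 0]) cylinder(h = 376, r = 15);
translate([286, 15, 0]) cylinder(h = 376, r = 15);
translate([15, 278, 0]) cylinder(h = 376, r = 15);
translate([286, 278, 0]) cylinder(h = 376, r = 15);
translate([551, 0, 0]) {
  translate([0, 0, 754]) cube([1405, 647, 25]);
  translate([52, 52, 0]) cylinder(h = 754, r = 23);
  translate([1353, 52, 0]) cylinder(h = 754, r = 23);
  translate([52, 595, 0]) cylinder(h = 754, r = 23);
  translate([1353, 595, 0]) cylinder(h = 754, r = 23);
}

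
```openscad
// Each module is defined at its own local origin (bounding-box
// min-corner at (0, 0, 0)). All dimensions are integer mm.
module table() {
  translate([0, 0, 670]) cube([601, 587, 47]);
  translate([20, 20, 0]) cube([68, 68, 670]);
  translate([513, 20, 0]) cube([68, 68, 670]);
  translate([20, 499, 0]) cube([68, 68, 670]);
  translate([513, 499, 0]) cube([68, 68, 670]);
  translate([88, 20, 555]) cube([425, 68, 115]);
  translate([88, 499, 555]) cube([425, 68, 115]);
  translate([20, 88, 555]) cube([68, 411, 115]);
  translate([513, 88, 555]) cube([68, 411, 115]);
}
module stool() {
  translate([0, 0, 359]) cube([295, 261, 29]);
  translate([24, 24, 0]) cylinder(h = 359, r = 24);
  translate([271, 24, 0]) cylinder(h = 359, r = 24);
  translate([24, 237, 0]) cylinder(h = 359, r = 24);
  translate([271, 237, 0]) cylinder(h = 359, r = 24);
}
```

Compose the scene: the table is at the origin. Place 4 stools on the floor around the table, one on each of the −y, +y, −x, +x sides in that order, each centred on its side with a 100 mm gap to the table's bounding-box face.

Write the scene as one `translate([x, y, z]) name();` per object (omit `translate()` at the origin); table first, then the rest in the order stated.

table();
translate([153, -361, 0]) stool();
translate([153, 687, 0]) stool();
translate([-395, 163, 0]) stool();
translate([701, 163, 0]) stool();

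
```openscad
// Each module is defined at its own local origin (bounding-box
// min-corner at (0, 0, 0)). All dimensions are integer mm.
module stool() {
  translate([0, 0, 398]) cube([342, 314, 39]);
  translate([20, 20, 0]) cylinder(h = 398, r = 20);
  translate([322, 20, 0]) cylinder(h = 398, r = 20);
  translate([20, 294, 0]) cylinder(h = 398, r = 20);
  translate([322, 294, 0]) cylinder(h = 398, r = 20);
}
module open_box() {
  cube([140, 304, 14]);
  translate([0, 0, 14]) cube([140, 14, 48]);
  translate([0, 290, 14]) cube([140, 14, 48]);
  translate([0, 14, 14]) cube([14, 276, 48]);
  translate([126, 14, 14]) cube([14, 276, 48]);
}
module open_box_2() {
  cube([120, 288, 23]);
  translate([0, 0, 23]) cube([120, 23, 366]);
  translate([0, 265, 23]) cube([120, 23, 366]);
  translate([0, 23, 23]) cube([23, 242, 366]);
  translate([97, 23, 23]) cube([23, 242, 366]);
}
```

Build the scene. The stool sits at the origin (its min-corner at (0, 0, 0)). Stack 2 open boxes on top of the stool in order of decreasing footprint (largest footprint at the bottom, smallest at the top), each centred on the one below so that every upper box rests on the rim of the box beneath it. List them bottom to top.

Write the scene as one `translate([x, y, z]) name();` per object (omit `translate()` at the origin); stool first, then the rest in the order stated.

stool();
translate([101, 5, 437]) open_box();
translate([111, 13, 499]) open_box_2();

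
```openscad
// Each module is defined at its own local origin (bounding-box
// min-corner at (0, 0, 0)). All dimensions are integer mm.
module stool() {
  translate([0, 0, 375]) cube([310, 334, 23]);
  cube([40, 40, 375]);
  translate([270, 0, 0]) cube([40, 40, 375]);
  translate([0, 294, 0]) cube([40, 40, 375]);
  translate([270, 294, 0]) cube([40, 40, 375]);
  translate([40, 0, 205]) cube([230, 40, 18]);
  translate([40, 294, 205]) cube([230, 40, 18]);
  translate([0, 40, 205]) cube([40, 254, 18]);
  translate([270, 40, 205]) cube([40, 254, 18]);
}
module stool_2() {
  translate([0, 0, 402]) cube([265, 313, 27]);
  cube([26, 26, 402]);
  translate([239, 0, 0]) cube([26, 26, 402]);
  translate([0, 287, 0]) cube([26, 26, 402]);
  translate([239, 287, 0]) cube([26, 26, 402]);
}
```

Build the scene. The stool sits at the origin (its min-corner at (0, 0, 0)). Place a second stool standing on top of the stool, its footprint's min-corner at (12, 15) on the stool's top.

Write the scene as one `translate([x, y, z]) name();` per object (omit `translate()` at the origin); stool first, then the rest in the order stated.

stool();
translate([12, 15, 398]) stool_2();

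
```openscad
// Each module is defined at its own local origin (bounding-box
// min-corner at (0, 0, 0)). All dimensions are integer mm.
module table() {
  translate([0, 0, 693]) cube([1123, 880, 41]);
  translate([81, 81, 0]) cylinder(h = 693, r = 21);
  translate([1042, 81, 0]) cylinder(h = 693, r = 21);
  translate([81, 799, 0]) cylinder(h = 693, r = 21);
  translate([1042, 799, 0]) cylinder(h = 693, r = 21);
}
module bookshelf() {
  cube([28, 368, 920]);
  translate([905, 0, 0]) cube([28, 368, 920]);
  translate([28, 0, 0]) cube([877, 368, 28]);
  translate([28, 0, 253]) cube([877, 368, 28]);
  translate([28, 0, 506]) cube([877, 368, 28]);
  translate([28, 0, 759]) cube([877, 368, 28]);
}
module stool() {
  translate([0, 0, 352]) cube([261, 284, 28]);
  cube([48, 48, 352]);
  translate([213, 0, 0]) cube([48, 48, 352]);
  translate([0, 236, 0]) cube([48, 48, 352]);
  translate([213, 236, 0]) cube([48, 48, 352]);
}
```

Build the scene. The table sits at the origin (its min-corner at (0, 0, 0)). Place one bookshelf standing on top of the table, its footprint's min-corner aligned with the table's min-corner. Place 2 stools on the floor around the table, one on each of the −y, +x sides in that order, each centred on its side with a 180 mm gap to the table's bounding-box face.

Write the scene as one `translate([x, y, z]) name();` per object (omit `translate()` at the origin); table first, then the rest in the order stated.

table();
translate([0, 0, 734]) bookshelf();
translate([431, -464, 0]) stool();
translate([1303, 298, 0]) stool();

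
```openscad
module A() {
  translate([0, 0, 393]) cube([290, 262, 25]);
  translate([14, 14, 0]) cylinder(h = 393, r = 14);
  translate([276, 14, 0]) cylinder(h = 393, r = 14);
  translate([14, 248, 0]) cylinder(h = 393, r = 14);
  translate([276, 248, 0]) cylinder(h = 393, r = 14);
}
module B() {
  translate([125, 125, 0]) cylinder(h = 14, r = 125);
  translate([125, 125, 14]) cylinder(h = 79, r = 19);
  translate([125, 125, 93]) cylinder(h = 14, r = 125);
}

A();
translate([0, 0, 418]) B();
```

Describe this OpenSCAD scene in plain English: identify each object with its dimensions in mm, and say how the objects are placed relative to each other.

A is a simple wooden stool: a rectangular seat 290 mm (x) by 262 mm (y), 25 mm thick, top face at z = 418 mm, on four round legs, each 28 mm in diameter. The legs rest on z = 0, each leg's axis is inset half a diameter from the nearest pair of seat edges (so the leg's bounding box is flush with the corner).

B is a spool: two coaxial disc flanges of radius 125 mm and thickness 14 mm, joined by a core cylinder of radius 19 mm and height 79 mm. The lower flange rests on z = 0 and the three cylinders share a vertical axis.

The spool is on top of the stool.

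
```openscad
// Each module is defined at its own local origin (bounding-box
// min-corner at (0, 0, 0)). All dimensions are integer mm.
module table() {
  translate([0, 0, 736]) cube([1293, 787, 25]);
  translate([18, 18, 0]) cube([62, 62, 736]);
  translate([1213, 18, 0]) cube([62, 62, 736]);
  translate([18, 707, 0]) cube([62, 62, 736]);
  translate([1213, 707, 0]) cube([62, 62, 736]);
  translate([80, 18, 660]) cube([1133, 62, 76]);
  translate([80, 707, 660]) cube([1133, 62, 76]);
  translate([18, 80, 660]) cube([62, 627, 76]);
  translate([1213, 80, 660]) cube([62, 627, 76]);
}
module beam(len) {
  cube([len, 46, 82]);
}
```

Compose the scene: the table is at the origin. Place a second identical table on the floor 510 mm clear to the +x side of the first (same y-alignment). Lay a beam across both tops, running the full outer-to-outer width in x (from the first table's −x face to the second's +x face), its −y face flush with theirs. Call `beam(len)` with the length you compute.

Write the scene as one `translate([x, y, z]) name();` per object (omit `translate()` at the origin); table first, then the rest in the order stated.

table();
translate([1803, 0, 0]) table();
translate([0, 0, 761]) beam(3096);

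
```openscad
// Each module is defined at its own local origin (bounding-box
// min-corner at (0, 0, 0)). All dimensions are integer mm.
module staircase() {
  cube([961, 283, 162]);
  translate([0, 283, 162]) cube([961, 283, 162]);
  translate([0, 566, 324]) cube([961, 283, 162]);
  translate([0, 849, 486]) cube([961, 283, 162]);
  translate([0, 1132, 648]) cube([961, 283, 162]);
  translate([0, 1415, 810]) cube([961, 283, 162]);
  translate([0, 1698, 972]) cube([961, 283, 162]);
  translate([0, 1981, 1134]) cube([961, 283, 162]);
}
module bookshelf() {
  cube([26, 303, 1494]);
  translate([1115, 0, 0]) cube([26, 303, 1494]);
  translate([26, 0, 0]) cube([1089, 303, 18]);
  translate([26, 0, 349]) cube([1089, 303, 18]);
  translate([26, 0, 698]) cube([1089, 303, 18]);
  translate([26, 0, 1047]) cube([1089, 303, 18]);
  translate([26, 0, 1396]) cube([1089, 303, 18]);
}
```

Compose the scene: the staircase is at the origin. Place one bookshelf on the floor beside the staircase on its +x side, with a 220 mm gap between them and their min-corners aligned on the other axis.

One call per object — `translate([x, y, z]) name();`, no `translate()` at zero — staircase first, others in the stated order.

staircase();
translate([1181, 0, 0]) bookshelf();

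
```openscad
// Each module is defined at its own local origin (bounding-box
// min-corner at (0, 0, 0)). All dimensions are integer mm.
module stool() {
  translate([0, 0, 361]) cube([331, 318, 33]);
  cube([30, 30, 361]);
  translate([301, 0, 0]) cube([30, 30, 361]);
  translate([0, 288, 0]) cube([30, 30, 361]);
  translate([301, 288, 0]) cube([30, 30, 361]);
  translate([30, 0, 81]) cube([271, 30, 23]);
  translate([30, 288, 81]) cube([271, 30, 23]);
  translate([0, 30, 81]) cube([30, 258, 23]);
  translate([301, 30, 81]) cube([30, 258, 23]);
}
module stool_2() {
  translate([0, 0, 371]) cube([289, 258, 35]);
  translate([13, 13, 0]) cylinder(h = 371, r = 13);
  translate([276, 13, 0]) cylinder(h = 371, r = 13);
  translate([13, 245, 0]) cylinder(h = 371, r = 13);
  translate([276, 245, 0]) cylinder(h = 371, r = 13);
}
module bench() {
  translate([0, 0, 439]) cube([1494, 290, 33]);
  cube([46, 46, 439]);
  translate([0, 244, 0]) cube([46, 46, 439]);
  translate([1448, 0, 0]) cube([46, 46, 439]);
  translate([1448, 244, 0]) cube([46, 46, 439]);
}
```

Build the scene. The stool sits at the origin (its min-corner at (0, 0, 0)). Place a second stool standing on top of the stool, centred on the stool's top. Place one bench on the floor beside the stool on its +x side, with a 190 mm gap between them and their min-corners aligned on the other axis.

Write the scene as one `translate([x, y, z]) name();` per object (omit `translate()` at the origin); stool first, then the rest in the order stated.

stool();
translate([21, 30, 394]) stool_2();
translate([521, 0, 0]) bench();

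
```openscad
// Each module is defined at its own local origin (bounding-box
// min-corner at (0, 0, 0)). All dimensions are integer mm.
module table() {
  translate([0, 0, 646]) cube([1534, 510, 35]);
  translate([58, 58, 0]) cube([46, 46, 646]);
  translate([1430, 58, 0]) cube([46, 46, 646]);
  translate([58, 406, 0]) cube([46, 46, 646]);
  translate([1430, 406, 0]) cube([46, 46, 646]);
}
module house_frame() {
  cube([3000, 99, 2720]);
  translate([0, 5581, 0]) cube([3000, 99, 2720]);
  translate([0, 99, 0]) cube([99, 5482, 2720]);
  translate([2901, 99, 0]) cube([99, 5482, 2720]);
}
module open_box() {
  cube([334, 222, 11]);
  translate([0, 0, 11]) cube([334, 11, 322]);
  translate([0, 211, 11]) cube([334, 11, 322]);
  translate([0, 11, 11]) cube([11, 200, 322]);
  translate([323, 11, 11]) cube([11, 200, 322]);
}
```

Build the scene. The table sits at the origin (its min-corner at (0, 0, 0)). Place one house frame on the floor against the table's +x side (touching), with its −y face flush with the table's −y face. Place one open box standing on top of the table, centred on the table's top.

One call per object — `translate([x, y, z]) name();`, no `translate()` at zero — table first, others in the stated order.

table();
translate([1534, 0, 0]) house_frame();
translate([600, 144, 681]) open_box();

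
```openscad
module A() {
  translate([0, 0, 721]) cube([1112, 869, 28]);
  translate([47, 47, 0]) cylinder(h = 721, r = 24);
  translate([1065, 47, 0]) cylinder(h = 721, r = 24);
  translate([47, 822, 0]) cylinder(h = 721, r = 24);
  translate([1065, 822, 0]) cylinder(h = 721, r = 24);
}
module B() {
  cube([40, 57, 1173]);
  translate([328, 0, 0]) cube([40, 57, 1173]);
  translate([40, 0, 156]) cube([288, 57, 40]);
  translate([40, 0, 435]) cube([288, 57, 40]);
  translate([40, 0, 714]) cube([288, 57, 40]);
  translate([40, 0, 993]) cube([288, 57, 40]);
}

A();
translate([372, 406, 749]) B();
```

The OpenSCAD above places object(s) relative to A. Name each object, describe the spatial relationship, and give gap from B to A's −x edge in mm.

A is a table. B is a ladder. The ladder is on top of the table, centred. The gap from the ladder to the table's −x edge is 372 mm.

The ladder's min-x is at 372; the table's min-x is 0; gap = 372 mm.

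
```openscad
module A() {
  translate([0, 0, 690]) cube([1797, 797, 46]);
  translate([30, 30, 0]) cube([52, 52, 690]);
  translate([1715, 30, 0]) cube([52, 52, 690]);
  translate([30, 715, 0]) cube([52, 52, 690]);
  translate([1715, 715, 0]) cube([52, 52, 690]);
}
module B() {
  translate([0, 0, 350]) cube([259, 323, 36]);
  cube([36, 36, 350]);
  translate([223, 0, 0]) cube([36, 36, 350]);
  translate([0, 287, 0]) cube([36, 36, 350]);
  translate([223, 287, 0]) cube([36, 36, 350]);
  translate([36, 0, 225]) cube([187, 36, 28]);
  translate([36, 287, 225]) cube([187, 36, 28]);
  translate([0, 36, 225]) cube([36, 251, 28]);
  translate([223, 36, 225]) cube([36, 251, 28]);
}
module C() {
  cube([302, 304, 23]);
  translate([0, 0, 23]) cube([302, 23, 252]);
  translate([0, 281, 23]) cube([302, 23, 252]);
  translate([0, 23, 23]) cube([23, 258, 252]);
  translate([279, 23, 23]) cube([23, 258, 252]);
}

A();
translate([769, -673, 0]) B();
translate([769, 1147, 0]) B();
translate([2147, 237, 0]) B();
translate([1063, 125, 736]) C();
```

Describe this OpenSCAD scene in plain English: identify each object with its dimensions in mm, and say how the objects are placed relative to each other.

A is a rectangular dining table. The top is 1797×797×46 mm with its upper surface at z = 736 mm. It stands on four 52×52 mm square legs, each inset 30 mm from the nearest pair of top edges, running from the floor to the underside of the top.

B is a four-legged stool. The seat is a 259×323×36 mm slab whose top surface is at z = 386 mm; four square legs, each 36×36 mm in cross-section, run from the floor (z = 0) to the underside of the seat, each flush with a corner of the seat. Four stretchers, 36 mm wide and 28 mm tall, connect adjacent legs with their undersides at z = 225 mm, each running between the inner faces of the legs it joins and aligned with the legs' outer faces on the other axis.

C is an open-topped rectangular box: outside dimensions 302×304×275 mm, with a uniform wall and base thickness of 23 mm. The base is a full 302×304 slab on the floor; four walls sit on top of the base. The front and back walls (the −y and +y sides) span the full width; the two side walls fit between them.

Three stools sit around the table at the −y, +y, +x sides. The open box is on top of the table.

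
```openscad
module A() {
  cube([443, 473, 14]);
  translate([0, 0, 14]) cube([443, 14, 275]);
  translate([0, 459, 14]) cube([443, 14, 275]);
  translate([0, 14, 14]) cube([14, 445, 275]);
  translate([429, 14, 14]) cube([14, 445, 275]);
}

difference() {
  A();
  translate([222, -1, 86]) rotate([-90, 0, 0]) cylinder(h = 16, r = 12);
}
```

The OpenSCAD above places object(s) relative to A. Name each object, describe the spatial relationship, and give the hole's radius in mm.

The subtracted cylinder has r = 12 mm.

A is an open box. The open box has a circular hole through its front wall. The hole's radius is 12 mm.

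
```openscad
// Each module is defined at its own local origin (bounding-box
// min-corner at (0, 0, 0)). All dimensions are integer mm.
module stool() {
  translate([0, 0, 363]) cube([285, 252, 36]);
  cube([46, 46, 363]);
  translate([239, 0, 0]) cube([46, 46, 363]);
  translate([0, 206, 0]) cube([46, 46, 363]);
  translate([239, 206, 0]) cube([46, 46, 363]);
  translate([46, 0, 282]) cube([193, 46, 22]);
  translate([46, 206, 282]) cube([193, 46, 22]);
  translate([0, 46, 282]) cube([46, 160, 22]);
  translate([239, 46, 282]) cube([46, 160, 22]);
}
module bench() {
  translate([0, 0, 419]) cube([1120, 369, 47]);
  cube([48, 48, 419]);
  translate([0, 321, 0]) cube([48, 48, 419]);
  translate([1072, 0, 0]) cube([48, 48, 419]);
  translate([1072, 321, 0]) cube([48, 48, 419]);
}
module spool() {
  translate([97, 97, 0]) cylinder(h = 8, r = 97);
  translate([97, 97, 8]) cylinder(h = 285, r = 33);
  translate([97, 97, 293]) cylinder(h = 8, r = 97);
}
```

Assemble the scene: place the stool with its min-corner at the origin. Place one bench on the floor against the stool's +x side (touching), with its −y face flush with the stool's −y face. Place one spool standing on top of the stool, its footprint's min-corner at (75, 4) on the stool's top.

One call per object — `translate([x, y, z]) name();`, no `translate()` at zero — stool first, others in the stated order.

stool();
translate([285, 0, 0]) bench();
translate([75, 4, 399]) spool();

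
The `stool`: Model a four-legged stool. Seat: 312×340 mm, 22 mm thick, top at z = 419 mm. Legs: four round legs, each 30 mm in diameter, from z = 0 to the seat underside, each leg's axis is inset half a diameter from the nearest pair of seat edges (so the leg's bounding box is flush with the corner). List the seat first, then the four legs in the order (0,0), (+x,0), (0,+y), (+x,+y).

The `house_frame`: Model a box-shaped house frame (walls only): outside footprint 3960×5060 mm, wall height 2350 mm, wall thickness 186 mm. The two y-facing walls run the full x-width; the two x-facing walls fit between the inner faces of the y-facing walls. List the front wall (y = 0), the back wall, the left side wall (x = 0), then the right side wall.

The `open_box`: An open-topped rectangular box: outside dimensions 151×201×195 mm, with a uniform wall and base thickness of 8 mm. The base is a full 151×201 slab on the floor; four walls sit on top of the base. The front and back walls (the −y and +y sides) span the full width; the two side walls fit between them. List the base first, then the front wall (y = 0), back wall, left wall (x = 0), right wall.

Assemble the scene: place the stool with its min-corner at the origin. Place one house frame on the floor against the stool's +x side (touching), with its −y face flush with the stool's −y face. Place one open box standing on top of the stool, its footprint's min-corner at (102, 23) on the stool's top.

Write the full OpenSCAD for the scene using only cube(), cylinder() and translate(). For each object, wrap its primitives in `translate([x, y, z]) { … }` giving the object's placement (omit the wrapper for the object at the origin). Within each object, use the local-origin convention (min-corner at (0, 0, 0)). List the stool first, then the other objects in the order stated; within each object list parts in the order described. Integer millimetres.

translate([0, 0, 397]) cube([312, 340, 22]);
translate([15, 15, 0]) cylinder(h = 397, r = 15);
translate([297, 15, 0]) cylinder(h = 397, r = 15);
translate([15, 325, 0]) cylinder(h = 397, r = 15);
translate([297, 325, 0]) cylinder(h = 397, r = 15);
translate([312, 0, 0]) {
  cube([3960, 186, 2350]);
  translate([0, 4874, 0]) cube([3960, 186, 2350]);
  translate([0, 186, 0]) cube([186, 4688, 2350]);
  translate([3774, 186, 0]) cube([186, 4688, 2350]);
}
translate([102, 23, 419]) {
  cube([151, 201, 8]);
  translate([0, 0, 8]) cube([151, 8, 187]);
  translate([0, 193, 8]) cube([151, 8, 187]);
  translate([0, 8, 8]) cube([8, 185, 187]);
  translate([143, 8, 8]) cube([8, 185, 187]);
}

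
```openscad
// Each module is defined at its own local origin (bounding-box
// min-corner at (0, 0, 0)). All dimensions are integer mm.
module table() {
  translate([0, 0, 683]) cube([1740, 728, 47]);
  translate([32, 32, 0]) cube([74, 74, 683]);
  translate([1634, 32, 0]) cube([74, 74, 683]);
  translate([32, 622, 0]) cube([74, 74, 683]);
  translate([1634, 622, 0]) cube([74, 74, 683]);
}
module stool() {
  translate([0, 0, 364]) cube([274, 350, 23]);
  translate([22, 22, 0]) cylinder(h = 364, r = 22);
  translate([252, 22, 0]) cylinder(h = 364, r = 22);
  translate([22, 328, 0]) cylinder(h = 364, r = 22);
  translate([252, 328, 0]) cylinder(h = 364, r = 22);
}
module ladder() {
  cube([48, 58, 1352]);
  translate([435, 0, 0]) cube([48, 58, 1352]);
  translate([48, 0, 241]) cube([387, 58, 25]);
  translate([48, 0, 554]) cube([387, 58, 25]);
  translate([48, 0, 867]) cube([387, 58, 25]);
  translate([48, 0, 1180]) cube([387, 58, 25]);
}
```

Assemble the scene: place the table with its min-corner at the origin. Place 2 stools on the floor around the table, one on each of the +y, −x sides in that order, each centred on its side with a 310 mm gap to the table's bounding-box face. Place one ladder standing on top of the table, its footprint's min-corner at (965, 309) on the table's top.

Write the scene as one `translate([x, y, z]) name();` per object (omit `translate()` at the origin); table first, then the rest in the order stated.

table();
translate([733, 1038, 0]) stool();
translate([-584, 189, 0]) stool();
translate([965, 309, 730]) ladder();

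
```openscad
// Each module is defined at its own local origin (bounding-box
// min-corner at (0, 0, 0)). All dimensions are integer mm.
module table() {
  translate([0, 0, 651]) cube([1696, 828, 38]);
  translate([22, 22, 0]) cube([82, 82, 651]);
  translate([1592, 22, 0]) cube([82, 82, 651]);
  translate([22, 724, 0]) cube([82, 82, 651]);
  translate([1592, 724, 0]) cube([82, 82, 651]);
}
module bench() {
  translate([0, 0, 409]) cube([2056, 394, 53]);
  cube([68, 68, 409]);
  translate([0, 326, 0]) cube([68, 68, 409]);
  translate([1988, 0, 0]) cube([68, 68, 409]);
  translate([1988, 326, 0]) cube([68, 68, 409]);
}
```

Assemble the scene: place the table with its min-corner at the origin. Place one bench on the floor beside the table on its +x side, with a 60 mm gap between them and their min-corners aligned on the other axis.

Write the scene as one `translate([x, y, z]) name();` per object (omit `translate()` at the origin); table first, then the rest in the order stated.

table();
translate([1756, 0, 0]) bench();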